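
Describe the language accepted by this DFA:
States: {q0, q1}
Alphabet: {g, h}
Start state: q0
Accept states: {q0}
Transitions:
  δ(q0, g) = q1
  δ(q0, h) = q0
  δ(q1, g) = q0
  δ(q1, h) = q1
Testing a few strings:
  'g' → reject
  'hgh' → reject
  'gh' → reject
  'hgg' → accept
State roles: q0=even number of g's so far; q1=odd number of g's so far
All strings over {g,h} with an even number of g's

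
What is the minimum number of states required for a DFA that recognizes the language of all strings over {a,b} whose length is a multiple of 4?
By Myhill–Nerode, count the distinguishable equivalence classes: 4 classes — one per residue of the length mod 4; class i is distinguished from class j by any string of length (4 − i) mod 4.
4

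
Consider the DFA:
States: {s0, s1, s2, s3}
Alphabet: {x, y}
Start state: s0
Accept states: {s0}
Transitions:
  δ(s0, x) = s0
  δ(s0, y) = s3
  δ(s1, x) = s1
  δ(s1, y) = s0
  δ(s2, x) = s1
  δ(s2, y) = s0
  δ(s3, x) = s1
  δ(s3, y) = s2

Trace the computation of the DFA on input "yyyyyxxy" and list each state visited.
read 'y': s0 → s3
  read 'y': s3 → s2
  read 'y': s2 → s0
  read 'y': s0 → s3
  read 'y': s3 → s2
  read 'x': s2 → s1
  read 'x': s1 → s1
  read 'y': s1 → s0
s0 -> s3 -> s2 -> s0 -> s3 -> s2 -> s1 -> s1 -> s0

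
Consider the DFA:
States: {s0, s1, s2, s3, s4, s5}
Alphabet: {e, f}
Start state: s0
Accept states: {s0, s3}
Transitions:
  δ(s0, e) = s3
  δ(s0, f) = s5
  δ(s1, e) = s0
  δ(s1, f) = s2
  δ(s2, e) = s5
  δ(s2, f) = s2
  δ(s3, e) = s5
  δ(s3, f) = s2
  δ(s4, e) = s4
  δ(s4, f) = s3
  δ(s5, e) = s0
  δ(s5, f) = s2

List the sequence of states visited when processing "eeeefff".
read 'e': s0 → s3
  read 'e': s3 → s5
  read 'e': s5 → s0
  read 'e': s0 → s3
  read 'f': s3 → s2
  read 'f': s2 → s2
  read 'f': s2 → s2
s0 -> s3 -> s5 -> s0 -> s3 -> s2 -> s2 -> s2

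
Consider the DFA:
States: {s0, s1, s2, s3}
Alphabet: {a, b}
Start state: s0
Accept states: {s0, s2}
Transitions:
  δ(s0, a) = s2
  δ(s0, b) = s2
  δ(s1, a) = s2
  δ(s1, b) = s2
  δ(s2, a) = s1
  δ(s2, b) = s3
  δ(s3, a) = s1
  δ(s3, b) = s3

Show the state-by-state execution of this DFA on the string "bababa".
read 'b': s0 → s2
  read 'a': s2 → s1
  read 'b': s1 → s2
  read 'a': s2 → s1
  read 'b': s1 → s2
  read 'a': s2 → s1
s0 -> s2 -> s1 -> s2 -> s1 -> s2 -> s1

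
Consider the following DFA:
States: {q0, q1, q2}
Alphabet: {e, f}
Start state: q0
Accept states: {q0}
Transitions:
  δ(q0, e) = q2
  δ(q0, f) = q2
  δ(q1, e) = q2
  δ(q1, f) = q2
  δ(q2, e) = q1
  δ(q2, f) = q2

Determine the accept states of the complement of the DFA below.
Complement accept states = All states \ Original accept states
= {q0, q1, q2} \ {q0}
{q1, q2}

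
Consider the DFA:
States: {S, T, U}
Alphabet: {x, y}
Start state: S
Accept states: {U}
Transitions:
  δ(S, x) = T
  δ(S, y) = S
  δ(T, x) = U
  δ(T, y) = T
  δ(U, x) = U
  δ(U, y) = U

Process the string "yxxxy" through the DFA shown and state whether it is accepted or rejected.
Processing string "yxxxy":
  S --y--> S
  S --x--> T
  T --x--> U
  U --x--> U
  U --y--> U
Final state: U
Accept states: {U}
Yes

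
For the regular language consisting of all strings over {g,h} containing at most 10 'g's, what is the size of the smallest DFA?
By Myhill–Nerode, count the distinguishable equivalence classes: 12 classes — having seen 0, 1, …, 10, or >10 copies of 'g'; counts 0 through 10 are accepting and >10 is dead.
12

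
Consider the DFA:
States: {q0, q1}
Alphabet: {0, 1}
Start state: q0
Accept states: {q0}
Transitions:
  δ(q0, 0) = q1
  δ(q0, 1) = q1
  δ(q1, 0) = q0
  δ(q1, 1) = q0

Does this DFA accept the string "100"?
Processing string "100":
  q0 --1--> q1
  q1 --0--> q0
  q0 --0--> q1
Final state: q1
Accept states: {q0}
No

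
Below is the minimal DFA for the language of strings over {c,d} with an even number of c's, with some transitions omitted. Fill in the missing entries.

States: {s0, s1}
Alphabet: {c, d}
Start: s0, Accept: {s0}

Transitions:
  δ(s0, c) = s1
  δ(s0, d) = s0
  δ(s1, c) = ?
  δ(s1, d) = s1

From the language and accept set, identify what each state tracks — s0: even number of c's so far; s1: odd number of c's so far.
Each missing δ(q, a) is the state matching the new tracked value after reading a.
δ(s1, c) = s0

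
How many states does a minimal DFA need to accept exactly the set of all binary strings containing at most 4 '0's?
By Myhill–Nerode, count the distinguishable equivalence classes: 6 classes — having seen 0, 1, …, 4, or >4 copies of '0'; counts 0 through 4 are accepting and >4 is dead.
6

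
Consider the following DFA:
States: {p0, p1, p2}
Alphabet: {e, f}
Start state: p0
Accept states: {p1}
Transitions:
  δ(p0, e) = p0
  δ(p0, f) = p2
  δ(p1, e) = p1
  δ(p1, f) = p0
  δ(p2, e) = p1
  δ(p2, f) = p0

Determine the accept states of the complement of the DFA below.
Complement accept states = All states \ Original accept states
= {p0, p1, p2} \ {p1}
{p0, p2}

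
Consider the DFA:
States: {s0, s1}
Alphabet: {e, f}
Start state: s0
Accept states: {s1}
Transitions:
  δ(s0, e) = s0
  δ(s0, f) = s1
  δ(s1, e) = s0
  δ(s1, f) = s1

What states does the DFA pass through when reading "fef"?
read 'f': s0 → s1
  read 'e': s1 → s0
  read 'f': s0 → s1
s0 -> s1 -> s0 -> s1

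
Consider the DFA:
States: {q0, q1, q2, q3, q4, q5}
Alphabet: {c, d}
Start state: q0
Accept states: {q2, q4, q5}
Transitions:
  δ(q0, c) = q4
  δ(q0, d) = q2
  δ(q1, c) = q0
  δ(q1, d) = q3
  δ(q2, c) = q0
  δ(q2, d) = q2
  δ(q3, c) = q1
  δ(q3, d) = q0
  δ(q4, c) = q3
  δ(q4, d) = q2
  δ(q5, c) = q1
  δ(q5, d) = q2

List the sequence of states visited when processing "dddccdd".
read 'd': q0 → q2
  read 'd': q2 → q2
  read 'd': q2 → q2
  read 'c': q2 → q0
  read 'c': q0 → q4
  read 'd': q4 → q2
  read 'd': q2 → q2
q0 -> q2 -> q2 -> q2 -> q0 -> q4 -> q2 -> q2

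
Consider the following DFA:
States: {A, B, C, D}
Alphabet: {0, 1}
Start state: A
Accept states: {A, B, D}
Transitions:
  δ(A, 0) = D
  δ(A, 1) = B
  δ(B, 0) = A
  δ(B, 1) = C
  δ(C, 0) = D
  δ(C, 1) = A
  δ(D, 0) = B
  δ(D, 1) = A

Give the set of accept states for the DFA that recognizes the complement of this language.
Complement accept states = All states \ Original accept states
= {A, B, C, D} \ {A, B, D}
{C}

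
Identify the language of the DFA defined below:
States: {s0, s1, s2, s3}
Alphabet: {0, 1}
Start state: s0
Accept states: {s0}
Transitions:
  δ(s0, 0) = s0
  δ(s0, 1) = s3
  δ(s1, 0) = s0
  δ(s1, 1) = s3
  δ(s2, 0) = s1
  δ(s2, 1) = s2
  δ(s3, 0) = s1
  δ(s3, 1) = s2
Testing a few strings:
  '000' → accept
  '01' → reject
  '0110' → reject
  '1' → reject
State roles: s0=value ≡ 0 (mod 4); s1=value ≡ 2 (mod 4); s2=value ≡ 3 (mod 4); s3=value ≡ 1 (mod 4)
All binary strings representing a multiple of 4 (read in base 2; leading zeros allowed and ε counts as 0)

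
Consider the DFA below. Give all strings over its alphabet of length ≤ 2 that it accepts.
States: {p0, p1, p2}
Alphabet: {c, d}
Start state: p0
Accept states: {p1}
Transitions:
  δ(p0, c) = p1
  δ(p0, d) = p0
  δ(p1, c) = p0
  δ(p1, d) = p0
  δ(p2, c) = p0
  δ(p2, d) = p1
c, dc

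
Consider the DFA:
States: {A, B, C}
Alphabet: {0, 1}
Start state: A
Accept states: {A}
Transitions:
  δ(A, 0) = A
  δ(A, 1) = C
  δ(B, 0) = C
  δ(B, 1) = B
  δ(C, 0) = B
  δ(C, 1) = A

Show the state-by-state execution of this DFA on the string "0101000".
read '0': A → A
  read '1': A → C
  read '0': C → B
  read '1': B → B
  read '0': B → C
  read '0': C → B
  read '0': B → C
A -> A -> C -> B -> B -> C -> B -> C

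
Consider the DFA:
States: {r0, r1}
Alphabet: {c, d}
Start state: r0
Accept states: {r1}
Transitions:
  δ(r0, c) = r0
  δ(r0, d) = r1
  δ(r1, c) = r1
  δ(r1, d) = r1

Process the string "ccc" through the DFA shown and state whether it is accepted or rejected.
Processing string "ccc":
  r0 --c--> r0
  r0 --c--> r0
  r0 --c--> r0
Final state: r0
Accept states: {r1}
No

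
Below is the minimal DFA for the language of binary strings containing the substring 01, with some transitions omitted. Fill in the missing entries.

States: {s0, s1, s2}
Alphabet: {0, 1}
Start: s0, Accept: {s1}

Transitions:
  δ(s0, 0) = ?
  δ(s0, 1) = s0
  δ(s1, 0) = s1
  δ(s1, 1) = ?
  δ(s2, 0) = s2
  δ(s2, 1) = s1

From the language and accept set, identify what each state tracks — s0: no 0 seen yet; s1: substring 01 seen; s2: seen a 0, waiting for 1.
Each missing δ(q, a) is the state matching the new tracked value after reading a.
δ(s0, 0) = s2; δ(s1, 1) = s1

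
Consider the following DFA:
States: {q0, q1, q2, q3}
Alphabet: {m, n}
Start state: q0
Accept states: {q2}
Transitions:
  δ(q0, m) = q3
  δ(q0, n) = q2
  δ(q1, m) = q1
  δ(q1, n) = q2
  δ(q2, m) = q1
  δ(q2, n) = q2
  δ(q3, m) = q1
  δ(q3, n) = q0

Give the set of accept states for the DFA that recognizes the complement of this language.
Complement accept states = All states \ Original accept states
= {q0, q1, q2, q3} \ {q2}
{q0, q1, q3}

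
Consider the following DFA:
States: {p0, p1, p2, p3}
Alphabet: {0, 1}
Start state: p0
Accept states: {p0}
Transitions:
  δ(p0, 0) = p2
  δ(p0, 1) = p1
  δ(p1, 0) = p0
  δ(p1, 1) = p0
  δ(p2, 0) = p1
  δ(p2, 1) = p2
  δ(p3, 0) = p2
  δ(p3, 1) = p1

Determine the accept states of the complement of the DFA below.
Complement accept states = All states \ Original accept states
= {p0, p1, p2, p3} \ {p0}
{p1, p2, p3}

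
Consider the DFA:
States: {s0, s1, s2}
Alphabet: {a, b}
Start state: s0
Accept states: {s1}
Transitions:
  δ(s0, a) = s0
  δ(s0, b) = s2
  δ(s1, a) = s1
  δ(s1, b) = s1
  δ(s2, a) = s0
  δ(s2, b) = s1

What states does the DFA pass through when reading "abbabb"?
read 'a': s0 → s0
  read 'b': s0 → s2
  read 'b': s2 → s1
  read 'a': s1 → s1
  read 'b': s1 → s1
  read 'b': s1 → s1
s0 -> s0 -> s2 -> s1 -> s1 -> s1 -> s1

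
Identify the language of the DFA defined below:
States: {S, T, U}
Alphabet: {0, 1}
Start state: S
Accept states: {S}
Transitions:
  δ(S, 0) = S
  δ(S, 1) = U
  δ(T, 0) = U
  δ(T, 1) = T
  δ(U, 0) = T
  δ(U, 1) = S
Testing a few strings:
  '1' → reject
  '00' → accept
  '1010' → reject
  '100' → reject
State roles: S=value ≡ 0 (mod 3); T=value ≡ 2 (mod 3); U=value ≡ 1 (mod 3)
All binary strings representing a multiple of 3 (read in base 2; leading zeros allowed and ε counts as 0)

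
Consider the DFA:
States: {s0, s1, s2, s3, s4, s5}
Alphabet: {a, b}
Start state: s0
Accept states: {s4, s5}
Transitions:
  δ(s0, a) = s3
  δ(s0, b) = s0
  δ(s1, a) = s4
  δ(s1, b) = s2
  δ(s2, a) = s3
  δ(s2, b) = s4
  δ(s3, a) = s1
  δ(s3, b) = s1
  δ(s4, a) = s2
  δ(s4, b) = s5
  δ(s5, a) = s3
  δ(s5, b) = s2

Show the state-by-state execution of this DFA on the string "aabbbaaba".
read 'a': s0 → s3
  read 'a': s3 → s1
  read 'b': s1 → s2
  read 'b': s2 → s4
  read 'b': s4 → s5
  read 'a': s5 → s3
  read 'a': s3 → s1
  read 'b': s1 → s2
  read 'a': s2 → s3
s0 -> s3 -> s1 -> s2 -> s4 -> s5 -> s3 -> s1 -> s2 -> s3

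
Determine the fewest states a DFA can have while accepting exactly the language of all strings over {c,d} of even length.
By Myhill–Nerode, count the distinguishable equivalence classes: two classes — parity of the length.
2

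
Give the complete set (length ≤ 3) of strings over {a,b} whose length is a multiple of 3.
ε, aaa, aab, aba, abb, baa, bab, bba, bbb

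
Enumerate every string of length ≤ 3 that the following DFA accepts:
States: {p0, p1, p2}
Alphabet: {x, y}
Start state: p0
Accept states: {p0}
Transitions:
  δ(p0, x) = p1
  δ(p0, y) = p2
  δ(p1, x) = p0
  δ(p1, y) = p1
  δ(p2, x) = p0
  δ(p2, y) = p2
ε, xx, yx, xyx, yyx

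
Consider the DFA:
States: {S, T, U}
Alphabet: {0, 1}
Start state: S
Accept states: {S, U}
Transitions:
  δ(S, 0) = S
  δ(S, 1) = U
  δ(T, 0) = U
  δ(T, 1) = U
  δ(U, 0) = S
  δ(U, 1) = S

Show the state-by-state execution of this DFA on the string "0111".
read '0': S → S
  read '1': S → U
  read '1': U → S
  read '1': S → U
S -> S -> U -> S -> U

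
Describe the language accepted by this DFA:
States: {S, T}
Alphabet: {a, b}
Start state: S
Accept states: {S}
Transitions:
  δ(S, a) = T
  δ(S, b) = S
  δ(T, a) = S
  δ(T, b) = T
Testing a few strings:
  'bb' → accept
  'b' → accept
  'ba' → reject
  'ab' → reject
State roles: S=even number of a's so far; T=odd number of a's so far
All strings over {a,b} with an even number of a's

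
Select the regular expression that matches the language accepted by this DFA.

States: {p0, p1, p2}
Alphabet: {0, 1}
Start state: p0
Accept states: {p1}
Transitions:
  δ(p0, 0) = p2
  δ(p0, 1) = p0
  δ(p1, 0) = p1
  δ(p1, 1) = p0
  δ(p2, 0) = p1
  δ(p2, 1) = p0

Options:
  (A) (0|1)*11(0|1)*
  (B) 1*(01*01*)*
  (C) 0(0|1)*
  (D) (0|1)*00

Check each option against the DFA on short strings; one disagreement eliminates an option:
  (A) (0|1)*11(0|1)*: on '00' the DFA goes p0 → p2 → p1 and accepts (p1 ∈ Accept), but the regex does not match it → eliminate
  (B) 1*(01*01*)*: on ε the DFA stays in p0 and rejects (p0 ∉ Accept), but the regex matches it → eliminate
  (C) 0(0|1)*: on '0' the DFA goes p0 → p2 and rejects (p2 ∉ Accept), but the regex matches it → eliminate
  (D) (0|1)*00: agrees with the DFA on every string of length ≤ 6
Only (D) is consistent with the DFA.
(D) (0|1)*00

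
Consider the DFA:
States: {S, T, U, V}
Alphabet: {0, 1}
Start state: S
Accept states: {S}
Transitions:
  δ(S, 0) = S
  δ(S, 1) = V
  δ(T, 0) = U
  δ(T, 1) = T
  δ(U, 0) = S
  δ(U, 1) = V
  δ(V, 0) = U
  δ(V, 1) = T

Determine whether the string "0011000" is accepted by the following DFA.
Processing string "0011000":
  S --0--> S
  S --0--> S
  S --1--> V
  V --1--> T
  T --0--> U
  U --0--> S
  S --0--> S
Final state: S
Accept states: {S}
Yes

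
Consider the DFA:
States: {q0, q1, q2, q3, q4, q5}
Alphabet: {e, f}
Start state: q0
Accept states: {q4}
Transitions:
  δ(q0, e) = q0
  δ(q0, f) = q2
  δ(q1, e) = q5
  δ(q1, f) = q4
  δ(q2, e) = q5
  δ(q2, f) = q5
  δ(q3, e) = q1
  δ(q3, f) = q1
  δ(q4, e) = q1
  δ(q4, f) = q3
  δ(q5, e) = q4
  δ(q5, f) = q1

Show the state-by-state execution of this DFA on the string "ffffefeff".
read 'f': q0 → q2
  read 'f': q2 → q5
  read 'f': q5 → q1
  read 'f': q1 → q4
  read 'e': q4 → q1
  read 'f': q1 → q4
  read 'e': q4 → q1
  read 'f': q1 → q4
  read 'f': q4 → q3
q0 -> q2 -> q5 -> q1 -> q4 -> q1 -> q4 -> q1 -> q4 -> q3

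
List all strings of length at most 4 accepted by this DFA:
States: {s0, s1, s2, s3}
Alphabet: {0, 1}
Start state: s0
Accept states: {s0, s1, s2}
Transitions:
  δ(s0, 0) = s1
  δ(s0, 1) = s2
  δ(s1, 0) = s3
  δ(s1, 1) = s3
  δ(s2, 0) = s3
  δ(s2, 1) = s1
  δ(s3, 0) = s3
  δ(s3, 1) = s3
ε, 0, 1, 11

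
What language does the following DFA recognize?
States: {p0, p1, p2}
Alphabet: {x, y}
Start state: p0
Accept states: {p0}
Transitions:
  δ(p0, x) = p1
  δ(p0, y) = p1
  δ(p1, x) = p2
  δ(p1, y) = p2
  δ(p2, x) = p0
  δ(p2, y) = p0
Testing a few strings:
  'x' → reject
  'yxy' → accept
  'xxx' → accept
  'xx' → reject
State roles: p0=length ≡ 0 (mod 3); p1=length ≡ 1 (mod 3); p2=length ≡ 2 (mod 3)
All strings over {x,y} whose length is a multiple of 3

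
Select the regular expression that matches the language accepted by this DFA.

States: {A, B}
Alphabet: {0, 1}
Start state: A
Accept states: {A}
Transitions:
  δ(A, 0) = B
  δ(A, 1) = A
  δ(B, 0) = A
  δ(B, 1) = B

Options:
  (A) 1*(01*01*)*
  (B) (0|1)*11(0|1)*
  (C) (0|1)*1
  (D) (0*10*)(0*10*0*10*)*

Check each option against the DFA on short strings; one disagreement eliminates an option:
  (A) 1*(01*01*)*: agrees with the DFA on every string of length ≤ 6
  (B) (0|1)*11(0|1)*: on ε the DFA stays in A and accepts (A ∈ Accept), but the regex does not match it → eliminate
  (C) (0|1)*1: on ε the DFA stays in A and accepts (A ∈ Accept), but the regex does not match it → eliminate
  (D) (0*10*)(0*10*0*10*)*: on ε the DFA stays in A and accepts (A ∈ Accept), but the regex does not match it → eliminate
Only (A) is consistent with the DFA.
(A) 1*(01*01*)*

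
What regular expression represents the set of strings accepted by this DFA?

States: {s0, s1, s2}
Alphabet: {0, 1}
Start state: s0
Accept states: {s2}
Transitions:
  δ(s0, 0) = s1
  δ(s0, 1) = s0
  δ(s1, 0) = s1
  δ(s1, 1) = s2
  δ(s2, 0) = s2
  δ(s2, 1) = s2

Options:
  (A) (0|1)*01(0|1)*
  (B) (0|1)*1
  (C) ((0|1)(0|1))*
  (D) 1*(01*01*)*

Check each option against the DFA on short strings; one disagreement eliminates an option:
  (A) (0|1)*01(0|1)*: agrees with the DFA on every string of length ≤ 6
  (B) (0|1)*1: on '1' the DFA goes s0 → s0 and rejects (s0 ∉ Accept), but the regex matches it → eliminate
  (C) ((0|1)(0|1))*: on ε the DFA stays in s0 and rejects (s0 ∉ Accept), but the regex matches it → eliminate
  (D) 1*(01*01*)*: on ε the DFA stays in s0 and rejects (s0 ∉ Accept), but the regex matches it → eliminate
Only (A) is consistent with the DFA.
(A) (0|1)*01(0|1)*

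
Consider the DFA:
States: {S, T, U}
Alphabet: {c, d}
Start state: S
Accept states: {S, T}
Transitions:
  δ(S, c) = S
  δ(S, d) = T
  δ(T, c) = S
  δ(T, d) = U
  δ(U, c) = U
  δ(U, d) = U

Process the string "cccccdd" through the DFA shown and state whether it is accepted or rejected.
Processing string "cccccdd":
  S --c--> S
  S --c--> S
  S --c--> S
  S --c--> S
  S --c--> S
  S --d--> T
  T --d--> U
Final state: U
Accept states: {S, T}
No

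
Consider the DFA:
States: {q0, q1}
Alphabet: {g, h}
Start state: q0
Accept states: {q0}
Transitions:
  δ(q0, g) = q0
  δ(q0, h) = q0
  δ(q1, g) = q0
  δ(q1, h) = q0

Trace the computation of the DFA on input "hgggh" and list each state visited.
read 'h': q0 → q0
  read 'g': q0 → q0
  read 'g': q0 → q0
  read 'g': q0 → q0
  read 'h': q0 → q0
q0 -> q0 -> q0 -> q0 -> q0 -> q0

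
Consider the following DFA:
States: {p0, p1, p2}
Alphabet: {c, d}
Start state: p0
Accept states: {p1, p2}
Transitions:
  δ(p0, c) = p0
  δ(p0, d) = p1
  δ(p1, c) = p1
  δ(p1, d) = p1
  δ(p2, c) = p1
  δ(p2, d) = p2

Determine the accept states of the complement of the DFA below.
Complement accept states = All states \ Original accept states
= {p0, p1, p2} \ {p1, p2}
{p0}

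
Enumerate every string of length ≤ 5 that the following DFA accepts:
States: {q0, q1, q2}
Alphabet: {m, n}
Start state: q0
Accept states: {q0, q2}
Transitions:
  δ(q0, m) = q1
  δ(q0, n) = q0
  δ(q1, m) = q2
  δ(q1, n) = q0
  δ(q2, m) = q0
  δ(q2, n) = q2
ε, n, mm, mn, nn, mmm, mmn, mnn, nmm, nmn, nnn, mmmn, mmnm, mmnn, mnmm, mnmn, mnnn, nmmm, nmmn, nmnn, nnmm, nnmn, nnnn, mmmmm, mmmmn, mmmnn, mmnmn, mmnnm, mmnnn, mnmmm, mnmmn, mnmnn, mnnmm, mnnmn, mnnnn, nmmmn, nmmnm, nmmnn, nmnmm, nmnmn, nmnnn, nnmmm, nnmmn, nnmnn, nnnmm, nnnmn, nnnnn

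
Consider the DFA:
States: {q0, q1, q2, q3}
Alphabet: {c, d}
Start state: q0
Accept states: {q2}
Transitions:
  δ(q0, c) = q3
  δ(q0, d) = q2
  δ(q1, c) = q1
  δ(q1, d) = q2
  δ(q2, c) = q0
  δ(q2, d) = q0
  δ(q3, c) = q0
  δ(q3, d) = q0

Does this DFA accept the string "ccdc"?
Processing string "ccdc":
  q0 --c--> q3
  q3 --c--> q0
  q0 --d--> q2
  q2 --c--> q0
Final state: q0
Accept states: {q2}
No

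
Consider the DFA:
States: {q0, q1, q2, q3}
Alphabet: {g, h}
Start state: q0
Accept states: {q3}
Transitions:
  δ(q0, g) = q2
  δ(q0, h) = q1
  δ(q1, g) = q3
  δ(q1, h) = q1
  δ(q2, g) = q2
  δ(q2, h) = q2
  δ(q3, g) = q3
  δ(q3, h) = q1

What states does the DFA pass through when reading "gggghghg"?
read 'g': q0 → q2
  read 'g': q2 → q2
  read 'g': q2 → q2
  read 'g': q2 → q2
  read 'h': q2 → q2
  read 'g': q2 → q2
  read 'h': q2 → q2
  read 'g': q2 → q2
q0 -> q2 -> q2 -> q2 -> q2 -> q2 -> q2 -> q2 -> q2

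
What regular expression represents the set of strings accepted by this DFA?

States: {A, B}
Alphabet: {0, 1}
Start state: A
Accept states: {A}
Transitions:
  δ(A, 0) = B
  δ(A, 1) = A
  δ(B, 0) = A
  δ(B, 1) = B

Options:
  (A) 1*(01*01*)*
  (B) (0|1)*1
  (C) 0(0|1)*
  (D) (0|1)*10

Check each option against the DFA on short strings; one disagreement eliminates an option:
  (A) 1*(01*01*)*: agrees with the DFA on every string of length ≤ 6
  (B) (0|1)*1: on ε the DFA stays in A and accepts (A ∈ Accept), but the regex does not match it → eliminate
  (C) 0(0|1)*: on ε the DFA stays in A and accepts (A ∈ Accept), but the regex does not match it → eliminate
  (D) (0|1)*10: on ε the DFA stays in A and accepts (A ∈ Accept), but the regex does not match it → eliminate
Only (A) is consistent with the DFA.
(A) 1*(01*01*)*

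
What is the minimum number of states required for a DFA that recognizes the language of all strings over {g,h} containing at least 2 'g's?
By Myhill–Nerode, count the distinguishable equivalence classes: 3 classes — having seen 0, 1, or ≥2 copies of 'g'; any two classes i < j (j ≤ 2) are distinguished by the string g^(2−j), which takes class j to 2 copies (accepted) but leaves class i below 2 (rejected).
3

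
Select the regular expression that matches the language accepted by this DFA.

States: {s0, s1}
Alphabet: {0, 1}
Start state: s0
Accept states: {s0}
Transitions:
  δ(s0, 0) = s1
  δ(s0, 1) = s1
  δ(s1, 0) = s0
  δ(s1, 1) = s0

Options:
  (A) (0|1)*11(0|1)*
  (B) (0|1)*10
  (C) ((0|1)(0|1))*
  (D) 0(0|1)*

Check each option against the DFA on short strings; one disagreement eliminates an option:
  (A) (0|1)*11(0|1)*: on ε the DFA stays in s0 and accepts (s0 ∈ Accept), but the regex does not match it → eliminate
  (B) (0|1)*10: on ε the DFA stays in s0 and accepts (s0 ∈ Accept), but the regex does not match it → eliminate
  (C) ((0|1)(0|1))*: agrees with the DFA on every string of length ≤ 6
  (D) 0(0|1)*: on ε the DFA stays in s0 and accepts (s0 ∈ Accept), but the regex does not match it → eliminate
Only (C) is consistent with the DFA.
(C) ((0|1)(0|1))*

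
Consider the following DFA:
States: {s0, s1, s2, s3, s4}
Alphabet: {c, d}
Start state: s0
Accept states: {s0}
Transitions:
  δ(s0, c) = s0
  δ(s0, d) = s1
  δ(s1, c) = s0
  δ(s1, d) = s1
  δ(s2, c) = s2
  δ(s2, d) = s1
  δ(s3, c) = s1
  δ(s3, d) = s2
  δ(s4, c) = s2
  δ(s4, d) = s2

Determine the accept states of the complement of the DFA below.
Complement accept states = All states \ Original accept states
= {s0, s1, s2, s3, s4} \ {s0}
{s1, s2, s3, s4}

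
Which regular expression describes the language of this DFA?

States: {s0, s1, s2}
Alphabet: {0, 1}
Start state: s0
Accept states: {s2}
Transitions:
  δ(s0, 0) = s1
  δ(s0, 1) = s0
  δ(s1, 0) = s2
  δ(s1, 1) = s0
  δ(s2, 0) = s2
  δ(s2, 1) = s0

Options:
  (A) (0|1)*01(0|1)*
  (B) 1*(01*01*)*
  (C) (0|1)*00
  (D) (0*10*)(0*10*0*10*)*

Check each option against the DFA on short strings; one disagreement eliminates an option:
  (A) (0|1)*01(0|1)*: on '00' the DFA goes s0 → s1 → s2 and accepts (s2 ∈ Accept), but the regex does not match it → eliminate
  (B) 1*(01*01*)*: on ε the DFA stays in s0 and rejects (s0 ∉ Accept), but the regex matches it → eliminate
  (C) (0|1)*00: agrees with the DFA on every string of length ≤ 6
  (D) (0*10*)(0*10*0*10*)*: on '1' the DFA goes s0 → s0 and rejects (s0 ∉ Accept), but the regex matches it → eliminate
Only (C) is consistent with the DFA.
(C) (0|1)*00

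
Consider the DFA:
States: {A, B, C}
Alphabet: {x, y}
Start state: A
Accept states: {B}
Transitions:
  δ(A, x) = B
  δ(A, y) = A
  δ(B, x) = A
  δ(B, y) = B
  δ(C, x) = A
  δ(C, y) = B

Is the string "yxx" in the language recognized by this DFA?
Processing string "yxx":
  A --y--> A
  A --x--> B
  B --x--> A
Final state: A
Accept states: {B}
No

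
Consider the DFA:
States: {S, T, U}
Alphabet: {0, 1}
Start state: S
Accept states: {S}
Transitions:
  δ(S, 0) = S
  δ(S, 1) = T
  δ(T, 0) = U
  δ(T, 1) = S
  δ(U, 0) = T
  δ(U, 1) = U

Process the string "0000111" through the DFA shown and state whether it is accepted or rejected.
Processing string "0000111":
  S --0--> S
  S --0--> S
  S --0--> S
  S --0--> S
  S --1--> T
  T --1--> S
  S --1--> T
Final state: T
Accept states: {S}
No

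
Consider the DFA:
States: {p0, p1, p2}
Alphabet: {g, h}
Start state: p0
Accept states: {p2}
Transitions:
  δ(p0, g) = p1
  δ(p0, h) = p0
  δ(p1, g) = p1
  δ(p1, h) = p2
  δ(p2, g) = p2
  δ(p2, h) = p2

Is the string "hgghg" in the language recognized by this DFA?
Processing string "hgghg":
  p0 --h--> p0
  p0 --g--> p1
  p1 --g--> p1
  p1 --h--> p2
  p2 --g--> p2
Final state: p2
Accept states: {p2}
Yes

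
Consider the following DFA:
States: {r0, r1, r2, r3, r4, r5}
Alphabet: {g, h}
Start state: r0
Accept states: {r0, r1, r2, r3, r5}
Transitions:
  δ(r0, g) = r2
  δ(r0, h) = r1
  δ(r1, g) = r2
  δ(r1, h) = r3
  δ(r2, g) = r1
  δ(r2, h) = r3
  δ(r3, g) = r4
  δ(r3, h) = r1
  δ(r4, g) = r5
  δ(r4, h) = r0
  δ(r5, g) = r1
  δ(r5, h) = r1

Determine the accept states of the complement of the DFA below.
Complement accept states = All states \ Original accept states
= {r0, r1, r2, r3, r4, r5} \ {r0, r1, r2, r3, r5}
{r4}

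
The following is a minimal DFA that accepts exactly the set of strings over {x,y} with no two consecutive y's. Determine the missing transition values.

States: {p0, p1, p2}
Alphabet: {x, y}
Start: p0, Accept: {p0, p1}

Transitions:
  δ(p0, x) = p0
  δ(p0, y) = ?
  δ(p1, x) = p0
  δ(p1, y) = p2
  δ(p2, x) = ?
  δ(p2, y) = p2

From the language and accept set, identify what each state tracks — p0: last symbol not y (ok); p1: last symbol y (ok); p2: saw yy (dead).
Each missing δ(q, a) is the state matching the new tracked value after reading a.
δ(p0, y) = p1; δ(p2, x) = p2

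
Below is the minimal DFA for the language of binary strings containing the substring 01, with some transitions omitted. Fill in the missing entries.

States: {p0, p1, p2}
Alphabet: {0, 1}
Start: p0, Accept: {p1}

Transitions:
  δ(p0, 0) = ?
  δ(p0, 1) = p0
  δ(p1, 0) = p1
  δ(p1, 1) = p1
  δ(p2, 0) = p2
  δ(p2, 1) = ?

From the language and accept set, identify what each state tracks — p0: no 0 seen yet; p1: substring 01 seen; p2: seen a 0, waiting for 1.
Each missing δ(q, a) is the state matching the new tracked value after reading a.
δ(p0, 0) = p2; δ(p2, 1) = p1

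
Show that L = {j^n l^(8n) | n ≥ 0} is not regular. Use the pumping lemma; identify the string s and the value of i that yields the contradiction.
Assume L is regular with pumping length p. Idea: pumping the j-block breaks the 1:8 ratio.
Choose s = j^p l^(8p) (length 9p ≥ p). By the pumping lemma, s = xyz with |xy| ≤ p, |y| > 0, so y = j^k with k ≥ 1. Then xy²z = j^(p+k) l^(8p). For this to be in L we would need 8p = 8(p+k), i.e. 8k = 0, contradicting k ≥ 1. So xy²z ∉ L.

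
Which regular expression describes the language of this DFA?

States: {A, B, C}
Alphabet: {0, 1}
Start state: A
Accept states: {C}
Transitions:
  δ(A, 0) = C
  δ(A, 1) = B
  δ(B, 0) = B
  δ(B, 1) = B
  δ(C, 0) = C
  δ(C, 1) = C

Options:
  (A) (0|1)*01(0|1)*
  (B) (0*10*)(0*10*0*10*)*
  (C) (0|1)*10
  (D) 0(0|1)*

Check each option against the DFA on short strings; one disagreement eliminates an option:
  (A) (0|1)*01(0|1)*: on '0' the DFA goes A → C and accepts (C ∈ Accept), but the regex does not match it → eliminate
  (B) (0*10*)(0*10*0*10*)*: on '0' the DFA goes A → C and accepts (C ∈ Accept), but the regex does not match it → eliminate
  (C) (0|1)*10: on '0' the DFA goes A → C and accepts (C ∈ Accept), but the regex does not match it → eliminate
  (D) 0(0|1)*: agrees with the DFA on every string of length ≤ 6
Only (D) is consistent with the DFA.
(D) 0(0|1)*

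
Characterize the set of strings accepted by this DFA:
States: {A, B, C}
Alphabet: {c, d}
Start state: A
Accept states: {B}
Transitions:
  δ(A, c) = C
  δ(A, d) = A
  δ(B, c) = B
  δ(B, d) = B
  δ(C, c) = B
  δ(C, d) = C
Testing a few strings:
  'dddc' → reject
  'd' → reject
  'cc' → accept
  'ccc' → accept
State roles: A=zero c's seen; B=≥ two c's seen; C=one c seen
All strings over {c,d} containing at least two c's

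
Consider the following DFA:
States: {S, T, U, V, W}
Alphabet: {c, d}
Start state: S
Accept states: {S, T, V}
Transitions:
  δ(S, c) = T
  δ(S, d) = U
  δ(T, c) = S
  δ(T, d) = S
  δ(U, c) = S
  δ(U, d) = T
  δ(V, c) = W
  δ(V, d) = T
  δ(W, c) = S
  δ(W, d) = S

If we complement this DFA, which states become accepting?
Complement accept states = All states \ Original accept states
= {S, T, U, V, W} \ {S, T, V}
{U, W}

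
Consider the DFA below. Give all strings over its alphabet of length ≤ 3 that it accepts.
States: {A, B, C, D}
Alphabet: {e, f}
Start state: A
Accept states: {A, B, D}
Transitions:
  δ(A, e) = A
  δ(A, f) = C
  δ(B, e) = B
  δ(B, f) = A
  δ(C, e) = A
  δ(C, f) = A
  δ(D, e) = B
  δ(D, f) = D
ε, e, ee, fe, ff, eee, efe, eff, fee, ffe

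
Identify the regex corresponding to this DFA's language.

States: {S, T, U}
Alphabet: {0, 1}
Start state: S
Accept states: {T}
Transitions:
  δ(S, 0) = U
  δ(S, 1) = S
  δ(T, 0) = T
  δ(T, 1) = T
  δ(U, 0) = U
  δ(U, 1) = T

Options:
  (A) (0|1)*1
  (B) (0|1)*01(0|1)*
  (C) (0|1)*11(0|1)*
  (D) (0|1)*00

Check each option against the DFA on short strings; one disagreement eliminates an option:
  (A) (0|1)*1: on '1' the DFA goes S → S and rejects (S ∉ Accept), but the regex matches it → eliminate
  (B) (0|1)*01(0|1)*: agrees with the DFA on every string of length ≤ 6
  (C) (0|1)*11(0|1)*: on '01' the DFA goes S → U → T and accepts (T ∈ Accept), but the regex does not match it → eliminate
  (D) (0|1)*00: on '00' the DFA goes S → U → U and rejects (U ∉ Accept), but the regex matches it → eliminate
Only (B) is consistent with the DFA.
(B) (0|1)*01(0|1)*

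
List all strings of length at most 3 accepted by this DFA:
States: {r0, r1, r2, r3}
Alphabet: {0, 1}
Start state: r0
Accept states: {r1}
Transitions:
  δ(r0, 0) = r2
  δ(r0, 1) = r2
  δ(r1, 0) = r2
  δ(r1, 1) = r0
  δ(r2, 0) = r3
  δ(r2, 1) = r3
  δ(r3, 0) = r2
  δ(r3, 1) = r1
001, 011, 101, 111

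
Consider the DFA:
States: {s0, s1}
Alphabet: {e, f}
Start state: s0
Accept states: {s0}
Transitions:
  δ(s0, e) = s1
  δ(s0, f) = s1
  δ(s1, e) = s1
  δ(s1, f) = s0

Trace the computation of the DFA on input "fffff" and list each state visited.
read 'f': s0 → s1
  read 'f': s1 → s0
  read 'f': s0 → s1
  read 'f': s1 → s0
  read 'f': s0 → s1
s0 -> s1 -> s0 -> s1 -> s0 -> s1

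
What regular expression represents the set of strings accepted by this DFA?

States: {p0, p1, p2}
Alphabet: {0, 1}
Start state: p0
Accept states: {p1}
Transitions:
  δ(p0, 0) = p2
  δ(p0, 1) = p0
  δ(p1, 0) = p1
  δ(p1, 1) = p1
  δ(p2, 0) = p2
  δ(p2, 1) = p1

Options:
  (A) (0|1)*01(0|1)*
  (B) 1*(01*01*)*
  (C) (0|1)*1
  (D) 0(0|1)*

Check each option against the DFA on short strings; one disagreement eliminates an option:
  (A) (0|1)*01(0|1)*: agrees with the DFA on every string of length ≤ 6
  (B) 1*(01*01*)*: on ε the DFA stays in p0 and rejects (p0 ∉ Accept), but the regex matches it → eliminate
  (C) (0|1)*1: on '1' the DFA goes p0 → p0 and rejects (p0 ∉ Accept), but the regex matches it → eliminate
  (D) 0(0|1)*: on '0' the DFA goes p0 → p2 and rejects (p2 ∉ Accept), but the regex matches it → eliminate
Only (A) is consistent with the DFA.
(A) (0|1)*01(0|1)*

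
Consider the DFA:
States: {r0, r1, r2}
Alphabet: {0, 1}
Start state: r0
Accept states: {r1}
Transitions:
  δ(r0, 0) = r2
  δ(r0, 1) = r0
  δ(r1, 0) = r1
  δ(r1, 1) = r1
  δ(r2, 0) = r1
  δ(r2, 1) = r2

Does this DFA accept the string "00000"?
Processing string "00000":
  r0 --0--> r2
  r2 --0--> r1
  r1 --0--> r1
  r1 --0--> r1
  r1 --0--> r1
Final state: r1
Accept states: {r1}
Yes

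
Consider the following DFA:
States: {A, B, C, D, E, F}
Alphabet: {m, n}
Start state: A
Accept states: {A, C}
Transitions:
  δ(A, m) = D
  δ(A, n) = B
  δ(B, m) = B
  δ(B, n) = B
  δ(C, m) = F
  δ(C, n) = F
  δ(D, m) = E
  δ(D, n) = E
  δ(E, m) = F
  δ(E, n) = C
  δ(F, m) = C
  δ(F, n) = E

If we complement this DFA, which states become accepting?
Complement accept states = All states \ Original accept states
= {A, B, C, D, E, F} \ {A, C}
{B, D, E, F}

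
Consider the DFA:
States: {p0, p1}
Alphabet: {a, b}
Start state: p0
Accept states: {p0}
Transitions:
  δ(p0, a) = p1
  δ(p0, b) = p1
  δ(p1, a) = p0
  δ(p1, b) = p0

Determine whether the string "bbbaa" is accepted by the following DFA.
Processing string "bbbaa":
  p0 --b--> p1
  p1 --b--> p0
  p0 --b--> p1
  p1 --a--> p0
  p0 --a--> p1
Final state: p1
Accept states: {p0}
No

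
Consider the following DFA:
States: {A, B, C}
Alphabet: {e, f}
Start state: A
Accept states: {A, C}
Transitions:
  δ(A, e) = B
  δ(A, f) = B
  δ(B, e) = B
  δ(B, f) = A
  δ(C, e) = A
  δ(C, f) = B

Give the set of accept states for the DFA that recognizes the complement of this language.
Complement accept states = All states \ Original accept states
= {A, B, C} \ {A, C}
{B}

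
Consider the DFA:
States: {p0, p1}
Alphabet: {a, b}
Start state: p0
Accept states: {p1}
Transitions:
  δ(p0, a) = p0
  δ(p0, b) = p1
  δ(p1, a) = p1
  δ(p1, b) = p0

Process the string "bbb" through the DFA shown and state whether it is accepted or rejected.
Processing string "bbb":
  p0 --b--> p1
  p1 --b--> p0
  p0 --b--> p1
Final state: p1
Accept states: {p1}
Yes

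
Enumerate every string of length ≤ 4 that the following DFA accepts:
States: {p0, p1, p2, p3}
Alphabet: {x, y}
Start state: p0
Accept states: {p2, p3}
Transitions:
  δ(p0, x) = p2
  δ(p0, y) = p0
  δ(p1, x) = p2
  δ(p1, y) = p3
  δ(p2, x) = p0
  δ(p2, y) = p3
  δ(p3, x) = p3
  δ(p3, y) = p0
x, xy, yx, xxx, xyx, yxy, yyx, xxxy, xxyx, xyxx, xyyx, yxxx, yxyx, yyxy, yyyx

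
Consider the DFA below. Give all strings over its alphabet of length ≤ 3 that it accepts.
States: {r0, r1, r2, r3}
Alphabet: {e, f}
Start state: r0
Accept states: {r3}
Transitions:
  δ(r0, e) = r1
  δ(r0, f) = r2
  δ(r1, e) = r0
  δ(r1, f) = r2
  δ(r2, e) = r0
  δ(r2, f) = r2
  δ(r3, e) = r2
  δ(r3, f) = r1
None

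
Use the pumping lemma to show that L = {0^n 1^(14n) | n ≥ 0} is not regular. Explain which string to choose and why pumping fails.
Assume L is regular with pumping length p. Idea: pumping the 0-block breaks the 1:14 ratio.
Choose s = 0^p 1^(14p) (length 15p ≥ p). By the pumping lemma, s = xyz with |xy| ≤ p, |y| > 0, so y = 0^k with k ≥ 1. Then xy²z = 0^(p+k) 1^(14p). For this to be in L we would need 14p = 14(p+k), i.e. 14k = 0, contradicting k ≥ 1. So xy²z ∉ L.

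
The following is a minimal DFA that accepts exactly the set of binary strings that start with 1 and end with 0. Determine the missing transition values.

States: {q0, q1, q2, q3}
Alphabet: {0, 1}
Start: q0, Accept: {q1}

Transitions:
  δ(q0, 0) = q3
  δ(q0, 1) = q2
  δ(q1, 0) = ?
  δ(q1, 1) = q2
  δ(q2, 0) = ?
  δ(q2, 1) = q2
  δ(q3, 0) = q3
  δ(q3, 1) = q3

From the language and accept set, identify what each state tracks — q0: no input read; q1: started with 1, last symbol 0; q2: started with 1, last symbol 1; q3: started with 0 (dead).
Each missing δ(q, a) is the state matching the new tracked value after reading a.
δ(q1, 0) = q1; δ(q2, 0) = q1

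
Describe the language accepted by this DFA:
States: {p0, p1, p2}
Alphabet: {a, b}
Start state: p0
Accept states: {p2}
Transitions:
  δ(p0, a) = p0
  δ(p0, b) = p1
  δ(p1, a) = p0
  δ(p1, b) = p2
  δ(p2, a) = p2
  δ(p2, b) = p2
Testing a few strings:
  'ba' → reject
  'aab' → reject
  'aaaa' → reject
  'abb' → accept
State roles: p0=no progress toward bb; p1=one trailing b; p2=substring bb seen
All strings over {a,b} containing the substring bb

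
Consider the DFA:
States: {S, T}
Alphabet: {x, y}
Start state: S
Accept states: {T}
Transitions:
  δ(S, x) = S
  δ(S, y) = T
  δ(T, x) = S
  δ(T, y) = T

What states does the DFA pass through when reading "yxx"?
read 'y': S → T
  read 'x': T → S
  read 'x': S → S
S -> T -> S -> S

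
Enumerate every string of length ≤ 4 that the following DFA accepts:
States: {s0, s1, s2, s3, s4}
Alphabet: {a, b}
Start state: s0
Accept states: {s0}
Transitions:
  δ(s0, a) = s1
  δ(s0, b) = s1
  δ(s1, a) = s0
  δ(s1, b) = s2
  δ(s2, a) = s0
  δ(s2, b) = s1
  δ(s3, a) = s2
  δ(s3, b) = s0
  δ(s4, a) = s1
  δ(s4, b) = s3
ε, aa, ba, aba, bba, aaaa, aaba, abba, baaa, baba, bbba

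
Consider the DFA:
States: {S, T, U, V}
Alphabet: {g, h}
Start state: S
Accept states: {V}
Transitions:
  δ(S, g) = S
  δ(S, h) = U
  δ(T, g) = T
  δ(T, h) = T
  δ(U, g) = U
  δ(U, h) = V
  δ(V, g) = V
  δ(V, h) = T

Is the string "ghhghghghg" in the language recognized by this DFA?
Processing string "ghhghghghg":
  S --g--> S
  S --h--> U
  U --h--> V
  V --g--> V
  V --h--> T
  T --g--> T
  T --h--> T
  T --g--> T
  T --h--> T
  T --g--> T
Final state: T
Accept states: {V}
No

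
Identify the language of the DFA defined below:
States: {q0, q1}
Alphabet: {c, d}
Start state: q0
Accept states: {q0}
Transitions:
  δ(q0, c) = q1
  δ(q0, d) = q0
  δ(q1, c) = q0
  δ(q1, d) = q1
Testing a few strings:
  'c' → reject
  'ccc' → reject
  'cc' → accept
  'dcd' → reject
State roles: q0=even number of c's so far; q1=odd number of c's so far
All strings over {c,d} with an even number of c's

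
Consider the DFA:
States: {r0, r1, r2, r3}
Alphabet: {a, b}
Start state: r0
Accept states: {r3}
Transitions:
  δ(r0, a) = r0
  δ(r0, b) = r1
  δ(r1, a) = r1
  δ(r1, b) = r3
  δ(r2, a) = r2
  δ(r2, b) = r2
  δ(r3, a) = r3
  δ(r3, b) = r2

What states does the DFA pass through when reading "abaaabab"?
read 'a': r0 → r0
  read 'b': r0 → r1
  read 'a': r1 → r1
  read 'a': r1 → r1
  read 'a': r1 → r1
  read 'b': r1 → r3
  read 'a': r3 → r3
  read 'b': r3 → r2
r0 -> r0 -> r1 -> r1 -> r1 -> r1 -> r3 -> r3 -> r2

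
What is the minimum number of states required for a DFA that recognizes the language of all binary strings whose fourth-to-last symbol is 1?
By Myhill–Nerode, count the distinguishable equivalence classes: 2^4 = 16 classes — the DFA must remember the last 4 symbols read; every pair of distinct length-4 suffixes is distinguishable by some continuation.
16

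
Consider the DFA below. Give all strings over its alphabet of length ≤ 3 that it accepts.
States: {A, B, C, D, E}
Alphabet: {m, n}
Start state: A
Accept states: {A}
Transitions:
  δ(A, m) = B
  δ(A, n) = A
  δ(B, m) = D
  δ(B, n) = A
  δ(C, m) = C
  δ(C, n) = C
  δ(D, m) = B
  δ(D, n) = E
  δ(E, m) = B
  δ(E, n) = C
ε, n, mn, nn, mnn, nmn, nnn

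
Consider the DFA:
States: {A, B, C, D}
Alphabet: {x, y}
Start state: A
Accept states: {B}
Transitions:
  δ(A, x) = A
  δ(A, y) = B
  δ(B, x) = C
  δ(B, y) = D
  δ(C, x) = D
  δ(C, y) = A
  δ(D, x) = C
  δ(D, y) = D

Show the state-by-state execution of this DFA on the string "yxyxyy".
read 'y': A → B
  read 'x': B → C
  read 'y': C → A
  read 'x': A → A
  read 'y': A → B
  read 'y': B → D
A -> B -> C -> A -> A -> B -> D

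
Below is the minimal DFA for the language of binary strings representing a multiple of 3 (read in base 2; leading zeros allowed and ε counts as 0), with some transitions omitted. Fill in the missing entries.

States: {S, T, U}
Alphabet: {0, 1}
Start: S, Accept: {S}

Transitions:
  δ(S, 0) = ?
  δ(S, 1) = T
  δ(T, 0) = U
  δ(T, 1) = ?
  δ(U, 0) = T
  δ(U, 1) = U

From the language and accept set, identify what each state tracks — S: value ≡ 0 (mod 3); T: value ≡ 1 (mod 3); U: value ≡ 2 (mod 3).
Each missing δ(q, a) is the state matching the new tracked value after reading a.
δ(S, 0) = S; δ(T, 1) = S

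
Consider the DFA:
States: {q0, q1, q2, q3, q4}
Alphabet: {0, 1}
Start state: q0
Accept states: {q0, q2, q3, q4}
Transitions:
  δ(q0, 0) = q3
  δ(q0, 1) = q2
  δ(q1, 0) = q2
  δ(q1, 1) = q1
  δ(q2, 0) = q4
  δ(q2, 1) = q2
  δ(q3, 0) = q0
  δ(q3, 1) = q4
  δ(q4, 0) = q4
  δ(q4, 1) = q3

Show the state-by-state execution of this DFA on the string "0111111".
read '0': q0 → q3
  read '1': q3 → q4
  read '1': q4 → q3
  read '1': q3 → q4
  read '1': q4 → q3
  read '1': q3 → q4
  read '1': q4 → q3
q0 -> q3 -> q4 -> q3 -> q4 -> q3 -> q4 -> q3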